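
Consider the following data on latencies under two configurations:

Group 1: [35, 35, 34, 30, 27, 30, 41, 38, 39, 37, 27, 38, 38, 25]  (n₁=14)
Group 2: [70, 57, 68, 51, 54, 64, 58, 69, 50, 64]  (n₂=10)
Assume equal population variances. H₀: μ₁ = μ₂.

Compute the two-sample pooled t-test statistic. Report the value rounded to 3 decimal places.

x̄₁=33.857, s₁=5.142, n₁=14
x̄₂=60.500, s₂=7.487, n₂=10
s_p² = [13·5.142² + 9·7.487²]/22 = 38.5552
SE = √(s_p²·(1/14+1/10)) = 2.5709
t = (33.857−60.500)/2.5709 = -10.3633
df = 22

test statistic = -10.363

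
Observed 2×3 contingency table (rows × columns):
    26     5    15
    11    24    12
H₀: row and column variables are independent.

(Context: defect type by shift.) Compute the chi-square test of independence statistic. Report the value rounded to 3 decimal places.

Row totals [46, 47], col totals [37, 29, 27], n=93
χ² = (26−18.30)²/18.30 + (5−14.34)²/14.34 + (15−13.35)²/13.35 + (11−18.70)²/18.70 + (24−14.66)²/14.66 + (12−13.65)²/13.65 = 18.8541
df = 2

test statistic = 18.854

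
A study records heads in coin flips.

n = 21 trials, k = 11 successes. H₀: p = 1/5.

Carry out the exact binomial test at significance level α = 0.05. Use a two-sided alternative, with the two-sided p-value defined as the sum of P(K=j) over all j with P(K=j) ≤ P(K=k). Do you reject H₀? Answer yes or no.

reject H₀: yes

Exact binomial: n=21, k=11, p₀=1/5=0.2000
P(X=j) = C(n,j)·p₀^j·(1−p₀)^(n−j); p = Σ P(X=j) over j with P(X=j) ≤ P(X=11)
p-value (two-sided) = 0.00097
At α=0.05: p < α → reject H₀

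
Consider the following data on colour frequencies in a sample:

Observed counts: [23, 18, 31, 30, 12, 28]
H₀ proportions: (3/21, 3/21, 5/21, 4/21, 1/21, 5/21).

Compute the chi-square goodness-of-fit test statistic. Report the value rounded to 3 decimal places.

test statistic = 6.232

n = 142; E_i = n·p_i = [20.29, 20.29, 33.81, 27.05, 6.76, 33.81]
χ² = (23−20.29)²/20.29 + (18−20.29)²/20.29 + (31−33.81)²/33.81 + (30−27.05)²/27.05 + (12−6.76)²/6.76 + (28−33.81)²/33.81 = 6.2324
df = 5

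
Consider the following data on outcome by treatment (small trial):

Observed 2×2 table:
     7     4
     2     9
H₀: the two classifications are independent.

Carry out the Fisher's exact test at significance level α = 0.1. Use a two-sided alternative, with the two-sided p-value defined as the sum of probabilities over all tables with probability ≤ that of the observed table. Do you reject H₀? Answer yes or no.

reject H₀: yes

Margins: r₁=11, r₂=11, c₁=9, c₂=13, n=22
p_obs = C(11,7)·C(11,2)/C(22,9); sum pmf over tables with pmf ≤ p_obs
p-value (two-sided) = 0.08050
At α=0.1: p < α → reject H₀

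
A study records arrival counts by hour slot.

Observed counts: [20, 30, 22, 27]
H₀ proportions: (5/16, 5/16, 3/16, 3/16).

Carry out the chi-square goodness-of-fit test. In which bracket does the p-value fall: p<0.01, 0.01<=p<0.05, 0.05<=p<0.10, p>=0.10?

n = 99; E_i = n·p_i = [30.94, 30.94, 18.56, 18.56]
χ² = (20−30.94)²/30.94 + (30−30.94)²/30.94 + (22−18.56)²/18.56 + (27−18.56)²/18.56 = 8.3670
df = 3
p-value (upper-tail) = 0.03901
→ bracket: 0.01<=p<0.05

p-value bracket: 0.01<=p<0.05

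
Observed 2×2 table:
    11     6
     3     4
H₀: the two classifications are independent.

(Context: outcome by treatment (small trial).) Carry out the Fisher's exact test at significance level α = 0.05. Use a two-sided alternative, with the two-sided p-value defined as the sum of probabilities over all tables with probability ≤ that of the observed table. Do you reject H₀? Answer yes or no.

reject H₀: no

Margins: r₁=17, r₂=7, c₁=14, c₂=10, n=24
p_obs = C(17,11)·C(7,3)/C(24,14); sum pmf over tables with pmf ≤ p_obs
p-value (two-sided) = 0.39264
At α=0.05: p ≥ α → fail to reject H₀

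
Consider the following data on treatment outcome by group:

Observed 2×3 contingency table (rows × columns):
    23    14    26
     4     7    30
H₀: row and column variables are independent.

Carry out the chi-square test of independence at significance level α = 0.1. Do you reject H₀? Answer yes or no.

reject H₀: yes

Row totals [63, 41], col totals [27, 21, 56], n=104
χ² = (23−16.36)²/16.36 + (14−12.72)²/12.72 + (26−33.92)²/33.92 + (4−10.64)²/10.64 + (7−8.28)²/8.28 + (30−22.08)²/22.08 = 11.8666
df = 2
p-value (upper-tail) = 0.00265
At α=0.1: p < α → reject H₀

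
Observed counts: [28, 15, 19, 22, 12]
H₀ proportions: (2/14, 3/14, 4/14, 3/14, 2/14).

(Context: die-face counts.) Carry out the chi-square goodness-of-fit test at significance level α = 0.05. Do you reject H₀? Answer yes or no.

n = 96; E_i = n·p_i = [13.71, 20.57, 27.43, 20.57, 13.71]
χ² = (28−13.71)²/13.71 + (15−20.57)²/20.57 + (19−27.43)²/27.43 + (22−20.57)²/20.57 + (12−13.71)²/13.71 = 19.2934
df = 4
p-value (upper-tail) = 0.00069
At α=0.05: p < α → reject H₀

reject H₀: yes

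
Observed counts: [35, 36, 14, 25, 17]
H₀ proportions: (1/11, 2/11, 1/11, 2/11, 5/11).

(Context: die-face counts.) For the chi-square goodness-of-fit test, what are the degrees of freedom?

df = k − 1 = 5 − 1 = 4

degrees of freedom = 4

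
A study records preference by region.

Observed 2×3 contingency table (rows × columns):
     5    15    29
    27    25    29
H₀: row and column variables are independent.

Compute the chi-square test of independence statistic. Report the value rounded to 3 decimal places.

Row totals [49, 81], col totals [32, 40, 58], n=130
χ² = (5−12.06)²/12.06 + (15−15.08)²/15.08 + (29−21.86)²/21.86 + (27−19.94)²/19.94 + (25−24.92)²/24.92 + (29−36.14)²/36.14 = 10.3768
df = 2

test statistic = 10.377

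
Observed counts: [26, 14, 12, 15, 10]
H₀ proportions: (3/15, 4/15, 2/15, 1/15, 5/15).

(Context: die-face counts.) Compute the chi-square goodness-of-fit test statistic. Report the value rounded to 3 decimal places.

test statistic = 38.195

n = 77; E_i = n·p_i = [15.40, 20.53, 10.27, 5.13, 25.67]
χ² = (26−15.40)²/15.40 + (14−20.53)²/20.53 + (12−10.27)²/10.27 + (15−5.13)²/5.13 + (10−25.67)²/25.67 = 38.1948
df = 4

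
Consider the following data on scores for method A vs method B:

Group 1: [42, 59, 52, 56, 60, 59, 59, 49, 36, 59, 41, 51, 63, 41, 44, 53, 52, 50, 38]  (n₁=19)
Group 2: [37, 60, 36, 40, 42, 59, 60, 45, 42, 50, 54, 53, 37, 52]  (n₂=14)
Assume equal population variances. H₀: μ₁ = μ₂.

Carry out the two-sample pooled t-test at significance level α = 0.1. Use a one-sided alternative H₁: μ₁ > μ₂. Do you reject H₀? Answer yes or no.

x̄₁=50.737, s₁=8.299, n₁=19
x̄₂=47.643, s₂=8.854, n₂=14
s_p² = [18·8.299² + 13·8.854²]/31 = 72.8677
SE = √(s_p²·(1/19+1/14)) = 3.0067
t = (50.737−47.643)/3.0067 = 1.0290
df = 31
p-value (one-sided, H₁ greater) = 0.15571
At α=0.1: p ≥ α → fail to reject H₀

reject H₀: no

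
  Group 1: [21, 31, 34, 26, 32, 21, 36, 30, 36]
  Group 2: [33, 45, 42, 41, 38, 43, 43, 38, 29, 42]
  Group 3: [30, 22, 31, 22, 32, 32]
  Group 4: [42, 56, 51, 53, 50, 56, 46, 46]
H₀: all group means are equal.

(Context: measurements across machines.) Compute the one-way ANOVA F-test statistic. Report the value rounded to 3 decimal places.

Group means [29.67, 39.40, 28.17, 50.00], grand mean 37.273
SSB = Σnᵢ(x̄ᵢ−x̄)² = 2359.312; SSW = ΣΣ(x−x̄ᵢ)² = 791.233
MSB = 2359.312/3 = 786.4374; MSW = 791.233/29 = 27.2839
F = MSB/MSW = 28.8242
df = (3, 29)

test statistic = 28.824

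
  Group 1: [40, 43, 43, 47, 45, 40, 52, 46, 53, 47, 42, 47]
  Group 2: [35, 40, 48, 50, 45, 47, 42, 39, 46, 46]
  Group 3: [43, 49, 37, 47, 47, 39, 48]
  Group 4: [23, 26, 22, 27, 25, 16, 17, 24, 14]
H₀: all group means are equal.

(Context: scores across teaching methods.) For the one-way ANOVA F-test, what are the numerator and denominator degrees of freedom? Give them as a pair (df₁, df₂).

k = 4 groups, N = 38 total
df = (k−1, N−k) = (4−1, 38−4) = (3, 34)

degrees of freedom = [3, 34]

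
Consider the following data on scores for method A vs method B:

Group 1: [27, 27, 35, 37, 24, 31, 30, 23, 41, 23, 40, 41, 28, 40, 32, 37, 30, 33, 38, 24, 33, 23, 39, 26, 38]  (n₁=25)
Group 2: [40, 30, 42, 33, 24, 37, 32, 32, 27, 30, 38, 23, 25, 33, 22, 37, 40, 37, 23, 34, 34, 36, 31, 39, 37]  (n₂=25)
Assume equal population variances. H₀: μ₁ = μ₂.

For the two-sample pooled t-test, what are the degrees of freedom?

degrees of freedom = 48

df = n₁ + n₂ − 2 = 25 + 25 − 2 = 48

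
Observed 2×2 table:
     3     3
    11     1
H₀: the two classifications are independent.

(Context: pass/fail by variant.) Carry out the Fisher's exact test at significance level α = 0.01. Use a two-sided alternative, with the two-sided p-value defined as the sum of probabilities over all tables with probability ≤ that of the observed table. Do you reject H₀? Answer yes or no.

reject H₀: no

Margins: r₁=6, r₂=12, c₁=14, c₂=4, n=18
p_obs = C(6,3)·C(12,11)/C(18,14); sum pmf over tables with pmf ≤ p_obs
p-value (two-sided) = 0.08333
At α=0.01: p ≥ α → fail to reject H₀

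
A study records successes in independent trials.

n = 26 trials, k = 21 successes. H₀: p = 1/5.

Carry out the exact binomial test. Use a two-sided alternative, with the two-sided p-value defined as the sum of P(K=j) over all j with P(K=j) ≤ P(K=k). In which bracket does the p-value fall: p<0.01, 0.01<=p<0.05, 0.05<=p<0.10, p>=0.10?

p-value bracket: p<0.01

Exact binomial: n=26, k=21, p₀=1/5=0.2000
P(X=j) = C(n,j)·p₀^j·(1−p₀)^(n−j); p = Σ P(X=j) over j with P(X=j) ≤ P(X=21)
p-value (two-sided) = 0.00000
→ bracket: p<0.01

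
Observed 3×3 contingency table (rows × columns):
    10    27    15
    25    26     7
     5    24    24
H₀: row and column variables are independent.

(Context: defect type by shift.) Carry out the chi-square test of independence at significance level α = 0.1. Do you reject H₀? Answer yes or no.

reject H₀: yes

Row totals [52, 58, 53], col totals [40, 77, 46], n=163
χ² = (10−12.76)²/12.76 + (27−24.56)²/24.56 + (15−14.67)²/14.67 + (25−14.23)²/14.23 + (26−27.40)²/27.40 + (7−16.37)²/16.37 + (5−13.01)²/13.01 + (24−25.04)²/25.04 + (24−14.96)²/14.96 = 24.8624
df = 4
p-value (upper-tail) = 0.00005
At α=0.1: p < α → reject H₀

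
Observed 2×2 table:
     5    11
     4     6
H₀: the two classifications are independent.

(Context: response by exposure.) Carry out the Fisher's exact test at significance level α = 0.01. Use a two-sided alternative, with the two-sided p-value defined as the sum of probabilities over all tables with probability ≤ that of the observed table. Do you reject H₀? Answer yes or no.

Margins: r₁=16, r₂=10, c₁=9, c₂=17, n=26
p_obs = C(16,5)·C(10,4)/C(26,9); sum pmf over tables with pmf ≤ p_obs
p-value (two-sided) = 0.69245
At α=0.01: p ≥ α → fail to reject H₀

reject H₀: no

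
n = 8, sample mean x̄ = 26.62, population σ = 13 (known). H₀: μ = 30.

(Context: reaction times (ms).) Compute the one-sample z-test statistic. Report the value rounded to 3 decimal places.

SE = σ/√n = 13/√8 = 4.5962
z = (x̄−μ₀)/SE = (26.62−30)/4.5962 = -0.7354

test statistic = -0.735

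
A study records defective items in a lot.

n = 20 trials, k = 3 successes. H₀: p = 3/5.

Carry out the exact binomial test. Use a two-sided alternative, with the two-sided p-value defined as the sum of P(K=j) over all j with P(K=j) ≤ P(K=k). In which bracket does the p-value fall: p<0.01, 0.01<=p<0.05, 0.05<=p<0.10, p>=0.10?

p-value bracket: p<0.01

Exact binomial: n=20, k=3, p₀=3/5=0.6000
P(X=j) = C(n,j)·p₀^j·(1−p₀)^(n−j); p = Σ P(X=j) over j with P(X=j) ≤ P(X=3)
p-value (two-sided) = 0.00008
→ bracket: p<0.01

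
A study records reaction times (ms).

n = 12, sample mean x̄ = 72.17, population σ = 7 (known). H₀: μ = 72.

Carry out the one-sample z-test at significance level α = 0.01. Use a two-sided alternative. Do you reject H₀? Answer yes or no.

reject H₀: no

SE = σ/√n = 7/√12 = 2.0207
z = (x̄−μ₀)/SE = (72.17−72)/2.0207 = 0.0841
p-value (two-sided) = 0.93295
At α=0.01: p ≥ α → fail to reject H₀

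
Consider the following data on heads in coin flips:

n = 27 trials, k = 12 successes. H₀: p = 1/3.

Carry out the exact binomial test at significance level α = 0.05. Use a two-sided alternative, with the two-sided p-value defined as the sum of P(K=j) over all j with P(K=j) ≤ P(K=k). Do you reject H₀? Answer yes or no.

reject H₀: no

Exact binomial: n=27, k=12, p₀=1/3=0.3333
P(X=j) = C(n,j)·p₀^j·(1−p₀)^(n−j); p = Σ P(X=j) over j with P(X=j) ≤ P(X=12)
p-value (two-sided) = 0.22567
At α=0.05: p ≥ α → fail to reject H₀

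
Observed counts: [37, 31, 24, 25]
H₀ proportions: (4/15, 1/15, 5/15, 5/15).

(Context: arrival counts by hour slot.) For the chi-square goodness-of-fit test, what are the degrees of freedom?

df = k − 1 = 4 − 1 = 3

degrees of freedom = 3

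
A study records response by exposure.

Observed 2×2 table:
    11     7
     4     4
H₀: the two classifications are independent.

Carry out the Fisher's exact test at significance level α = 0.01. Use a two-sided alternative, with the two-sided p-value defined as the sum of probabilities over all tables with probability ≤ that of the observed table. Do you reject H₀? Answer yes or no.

Margins: r₁=18, r₂=8, c₁=15, c₂=11, n=26
p_obs = C(18,11)·C(8,4)/C(26,15); sum pmf over tables with pmf ≤ p_obs
p-value (two-sided) = 0.68284
At α=0.01: p ≥ α → fail to reject H₀

reject H₀: no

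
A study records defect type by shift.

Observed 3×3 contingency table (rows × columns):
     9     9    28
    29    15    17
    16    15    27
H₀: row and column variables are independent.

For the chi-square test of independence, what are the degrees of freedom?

df = (r−1)(c−1) = (3−1)·(3−1) = 4

degrees of freedom = 4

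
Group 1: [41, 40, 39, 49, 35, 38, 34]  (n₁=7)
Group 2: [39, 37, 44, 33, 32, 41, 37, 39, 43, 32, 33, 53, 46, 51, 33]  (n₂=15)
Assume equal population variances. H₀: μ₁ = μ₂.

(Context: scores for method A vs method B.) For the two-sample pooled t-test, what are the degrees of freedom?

degrees of freedom = 20

df = n₁ + n₂ − 2 = 7 + 15 − 2 = 20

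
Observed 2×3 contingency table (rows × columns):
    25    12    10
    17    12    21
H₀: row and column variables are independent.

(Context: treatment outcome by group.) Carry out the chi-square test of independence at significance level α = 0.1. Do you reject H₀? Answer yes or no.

Row totals [47, 50], col totals [42, 24, 31], n=97
χ² = (25−20.35)²/20.35 + (12−11.63)²/11.63 + (10−15.02)²/15.02 + (17−21.65)²/21.65 + (12−12.37)²/12.37 + (21−15.98)²/15.98 = 5.3394
df = 2
p-value (upper-tail) = 0.06927
At α=0.1: p < α → reject H₀

reject H₀: yes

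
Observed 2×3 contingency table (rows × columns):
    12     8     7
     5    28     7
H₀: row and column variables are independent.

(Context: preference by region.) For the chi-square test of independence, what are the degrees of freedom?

df = (r−1)(c−1) = (2−1)·(3−1) = 2

degrees of freedom = 2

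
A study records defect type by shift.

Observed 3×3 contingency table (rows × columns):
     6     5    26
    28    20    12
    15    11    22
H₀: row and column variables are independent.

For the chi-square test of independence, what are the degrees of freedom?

df = (r−1)(c−1) = (3−1)·(3−1) = 4

degrees of freedom = 4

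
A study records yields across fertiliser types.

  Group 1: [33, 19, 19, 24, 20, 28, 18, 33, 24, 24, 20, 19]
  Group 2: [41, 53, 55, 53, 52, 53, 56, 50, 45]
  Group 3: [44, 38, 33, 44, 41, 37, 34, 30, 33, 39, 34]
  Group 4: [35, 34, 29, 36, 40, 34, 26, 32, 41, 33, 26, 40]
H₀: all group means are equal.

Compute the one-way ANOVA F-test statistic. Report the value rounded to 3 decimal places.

test statistic = 52.031

Group means [23.42, 50.89, 37.00, 33.83], grand mean 35.273
SSB = Σnᵢ(x̄ᵢ−x̄)² = 3939.255; SSW = ΣΣ(x−x̄ᵢ)² = 1009.472
MSB = 3939.255/3 = 1313.0850; MSW = 1009.472/40 = 25.2368
F = MSB/MSW = 52.0306
df = (3, 40)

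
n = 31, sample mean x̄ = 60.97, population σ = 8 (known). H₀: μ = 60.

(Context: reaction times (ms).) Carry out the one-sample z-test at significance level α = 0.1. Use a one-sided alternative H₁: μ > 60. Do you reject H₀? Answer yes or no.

SE = σ/√n = 8/√31 = 1.4368
z = (x̄−μ₀)/SE = (60.97−60)/1.4368 = 0.6751
p-value (one-sided, H₁ greater) = 0.24981
At α=0.1: p ≥ α → fail to reject H₀

reject H₀: no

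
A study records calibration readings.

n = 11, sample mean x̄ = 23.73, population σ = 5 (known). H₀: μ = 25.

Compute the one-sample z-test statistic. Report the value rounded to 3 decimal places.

test statistic = -0.842

SE = σ/√n = 5/√11 = 1.5076
z = (x̄−μ₀)/SE = (23.73−25)/1.5076 = -0.8424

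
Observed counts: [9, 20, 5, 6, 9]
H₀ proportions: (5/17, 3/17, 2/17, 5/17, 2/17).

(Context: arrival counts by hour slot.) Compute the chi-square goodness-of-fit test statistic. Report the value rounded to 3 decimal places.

test statistic = 23.765

n = 49; E_i = n·p_i = [14.41, 8.65, 5.76, 14.41, 5.76]
χ² = (9−14.41)²/14.41 + (20−8.65)²/8.65 + (5−5.76)²/5.76 + (6−14.41)²/14.41 + (9−5.76)²/5.76 = 23.7646
df = 4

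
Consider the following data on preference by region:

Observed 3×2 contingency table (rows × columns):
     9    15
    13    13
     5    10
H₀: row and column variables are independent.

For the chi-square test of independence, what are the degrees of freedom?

df = (r−1)(c−1) = (3−1)·(2−1) = 2

degrees of freedom = 2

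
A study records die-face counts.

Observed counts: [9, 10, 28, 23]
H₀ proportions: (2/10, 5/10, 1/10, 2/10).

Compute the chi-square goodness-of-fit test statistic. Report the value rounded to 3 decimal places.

n = 70; E_i = n·p_i = [14.00, 35.00, 7.00, 14.00]
χ² = (9−14.00)²/14.00 + (10−35.00)²/35.00 + (28−7.00)²/7.00 + (23−14.00)²/14.00 = 88.4286
df = 3

test statistic = 88.429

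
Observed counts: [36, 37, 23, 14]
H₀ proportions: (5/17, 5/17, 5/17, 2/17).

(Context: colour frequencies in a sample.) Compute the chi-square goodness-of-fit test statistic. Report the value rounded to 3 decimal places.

n = 110; E_i = n·p_i = [32.35, 32.35, 32.35, 12.94]
χ² = (36−32.35)²/32.35 + (37−32.35)²/32.35 + (23−32.35)²/32.35 + (14−12.94)²/12.94 = 3.8691
df = 3

test statistic = 3.869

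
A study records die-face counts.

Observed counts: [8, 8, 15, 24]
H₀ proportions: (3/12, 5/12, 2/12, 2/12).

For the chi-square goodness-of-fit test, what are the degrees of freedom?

df = k − 1 = 4 − 1 = 3

degrees of freedom = 3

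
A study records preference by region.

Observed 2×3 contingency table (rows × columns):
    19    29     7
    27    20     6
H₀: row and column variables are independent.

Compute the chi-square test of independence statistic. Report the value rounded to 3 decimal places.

test statistic = 3.085

Row totals [55, 53], col totals [46, 49, 13], n=108
χ² = (19−23.43)²/23.43 + (29−24.95)²/24.95 + (7−6.62)²/6.62 + (27−22.57)²/22.57 + (20−24.05)²/24.05 + (6−6.38)²/6.38 = 3.0853
df = 2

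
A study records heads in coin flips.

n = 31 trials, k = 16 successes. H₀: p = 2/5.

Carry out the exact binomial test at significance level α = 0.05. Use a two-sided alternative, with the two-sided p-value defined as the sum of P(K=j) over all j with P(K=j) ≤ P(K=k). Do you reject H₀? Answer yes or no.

Exact binomial: n=31, k=16, p₀=2/5=0.4000
P(X=j) = C(n,j)·p₀^j·(1−p₀)^(n−j); p = Σ P(X=j) over j with P(X=j) ≤ P(X=16)
p-value (two-sided) = 0.20220
At α=0.05: p ≥ α → fail to reject H₀

reject H₀: no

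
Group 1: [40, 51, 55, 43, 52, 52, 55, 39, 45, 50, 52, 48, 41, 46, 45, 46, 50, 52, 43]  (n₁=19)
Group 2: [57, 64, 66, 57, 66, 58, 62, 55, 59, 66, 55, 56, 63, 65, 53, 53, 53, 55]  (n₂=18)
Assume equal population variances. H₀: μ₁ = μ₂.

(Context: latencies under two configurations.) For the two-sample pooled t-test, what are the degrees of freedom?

degrees of freedom = 35

df = n₁ + n₂ − 2 = 19 + 18 − 2 = 35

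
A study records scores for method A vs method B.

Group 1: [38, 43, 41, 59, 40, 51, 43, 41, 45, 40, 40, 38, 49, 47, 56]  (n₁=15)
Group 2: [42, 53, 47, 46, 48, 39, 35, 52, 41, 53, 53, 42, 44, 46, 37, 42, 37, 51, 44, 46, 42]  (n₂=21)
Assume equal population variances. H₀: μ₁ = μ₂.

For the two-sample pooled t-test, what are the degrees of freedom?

degrees of freedom = 34

df = n₁ + n₂ − 2 = 15 + 21 − 2 = 34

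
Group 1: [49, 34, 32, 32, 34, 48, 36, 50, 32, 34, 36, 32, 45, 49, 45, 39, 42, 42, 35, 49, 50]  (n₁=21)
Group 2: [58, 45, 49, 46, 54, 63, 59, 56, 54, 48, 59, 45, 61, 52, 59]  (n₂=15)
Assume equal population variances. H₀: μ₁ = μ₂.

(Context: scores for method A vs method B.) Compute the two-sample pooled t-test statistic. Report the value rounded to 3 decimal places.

test statistic = -6.066

x̄₁=40.238, s₁=7.021, n₁=21
x̄₂=53.867, s₂=6.069, n₂=15
s_p² = [20·7.021² + 14·6.069²]/34 = 44.1630
SE = √(s_p²·(1/21+1/15)) = 2.2466
t = (40.238−53.867)/2.2466 = -6.0663
df = 34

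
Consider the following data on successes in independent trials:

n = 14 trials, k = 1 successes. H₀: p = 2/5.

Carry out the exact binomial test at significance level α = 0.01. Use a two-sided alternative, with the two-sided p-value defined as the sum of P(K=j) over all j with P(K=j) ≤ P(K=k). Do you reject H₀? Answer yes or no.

reject H₀: no

Exact binomial: n=14, k=1, p₀=2/5=0.4000
P(X=j) = C(n,j)·p₀^j·(1−p₀)^(n−j); p = Σ P(X=j) over j with P(X=j) ≤ P(X=1)
p-value (two-sided) = 0.01200
At α=0.01: p ≥ α → fail to reject H₀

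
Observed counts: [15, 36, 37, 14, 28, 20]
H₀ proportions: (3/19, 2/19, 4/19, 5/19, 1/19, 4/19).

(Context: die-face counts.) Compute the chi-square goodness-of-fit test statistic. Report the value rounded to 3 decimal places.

test statistic = 101.870

n = 150; E_i = n·p_i = [23.68, 15.79, 31.58, 39.47, 7.89, 31.58]
χ² = (15−23.68)²/23.68 + (36−15.79)²/15.79 + (37−31.58)²/31.58 + (14−39.47)²/39.47 + (28−7.89)²/7.89 + (20−31.58)²/31.58 = 101.8703
df = 5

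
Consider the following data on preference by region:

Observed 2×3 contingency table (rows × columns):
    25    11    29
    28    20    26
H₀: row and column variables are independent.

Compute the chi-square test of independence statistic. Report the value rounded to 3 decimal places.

test statistic = 2.374

Row totals [65, 74], col totals [53, 31, 55], n=139
χ² = (25−24.78)²/24.78 + (11−14.50)²/14.50 + (29−25.72)²/25.72 + (28−28.22)²/28.22 + (20−16.50)²/16.50 + (26−29.28)²/29.28 = 2.3736
df = 2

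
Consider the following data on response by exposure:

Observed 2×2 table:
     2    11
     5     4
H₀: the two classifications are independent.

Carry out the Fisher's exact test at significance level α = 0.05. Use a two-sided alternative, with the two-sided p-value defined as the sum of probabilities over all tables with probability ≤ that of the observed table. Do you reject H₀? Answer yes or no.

Margins: r₁=13, r₂=9, c₁=7, c₂=15, n=22
p_obs = C(13,2)·C(9,5)/C(22,7); sum pmf over tables with pmf ≤ p_obs
p-value (two-sided) = 0.07430
At α=0.05: p ≥ α → fail to reject H₀

reject H₀: no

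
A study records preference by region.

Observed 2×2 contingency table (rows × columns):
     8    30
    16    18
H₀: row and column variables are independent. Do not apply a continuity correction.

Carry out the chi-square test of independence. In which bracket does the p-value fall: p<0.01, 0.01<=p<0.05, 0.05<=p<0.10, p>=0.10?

p-value bracket: 0.01<=p<0.05

Row totals [38, 34], col totals [24, 48], n=72
χ² = (8−12.67)²/12.67 + (30−25.33)²/25.33 + (16−11.33)²/11.33 + (18−22.67)²/22.67 = 5.4613
df = 1
p-value (upper-tail) = 0.01944
→ bracket: 0.01<=p<0.05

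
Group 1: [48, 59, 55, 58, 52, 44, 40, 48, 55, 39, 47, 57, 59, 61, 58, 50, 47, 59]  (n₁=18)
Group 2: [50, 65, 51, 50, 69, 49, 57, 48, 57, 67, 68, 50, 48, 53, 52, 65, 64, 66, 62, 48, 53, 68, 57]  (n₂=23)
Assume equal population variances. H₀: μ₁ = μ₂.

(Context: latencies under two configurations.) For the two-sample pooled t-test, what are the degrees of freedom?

degrees of freedom = 39

df = n₁ + n₂ − 2 = 18 + 23 − 2 = 39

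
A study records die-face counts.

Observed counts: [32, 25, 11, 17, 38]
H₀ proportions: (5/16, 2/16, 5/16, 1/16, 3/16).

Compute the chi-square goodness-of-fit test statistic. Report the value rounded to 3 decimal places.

n = 123; E_i = n·p_i = [38.44, 15.38, 38.44, 7.69, 23.06]
χ² = (32−38.44)²/38.44 + (25−15.38)²/15.38 + (11−38.44)²/38.44 + (17−7.69)²/7.69 + (38−23.06)²/23.06 = 47.6450
df = 4

test statistic = 47.645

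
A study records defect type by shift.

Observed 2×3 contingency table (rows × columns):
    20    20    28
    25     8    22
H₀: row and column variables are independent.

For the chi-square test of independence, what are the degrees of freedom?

df = (r−1)(c−1) = (2−1)·(3−1) = 2

degrees of freedom = 2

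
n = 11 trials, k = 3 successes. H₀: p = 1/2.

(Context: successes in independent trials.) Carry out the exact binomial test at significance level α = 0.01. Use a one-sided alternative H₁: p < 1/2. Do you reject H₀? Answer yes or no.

reject H₀: no

Exact binomial: n=11, k=3, p₀=1/2=0.5000
P(X≤3) from Σ C(n,i)·p₀^i·(1−p₀)^(n−i)
p-value (one-sided, H₁ less) = 0.11328
At α=0.01: p ≥ α → fail to reject H₀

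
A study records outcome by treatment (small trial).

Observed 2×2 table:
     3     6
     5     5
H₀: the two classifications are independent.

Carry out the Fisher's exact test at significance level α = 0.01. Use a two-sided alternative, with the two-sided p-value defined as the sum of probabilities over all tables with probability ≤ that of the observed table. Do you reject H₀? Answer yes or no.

Margins: r₁=9, r₂=10, c₁=8, c₂=11, n=19
p_obs = C(9,3)·C(10,5)/C(19,8); sum pmf over tables with pmf ≤ p_obs
p-value (two-sided) = 0.64992
At α=0.01: p ≥ α → fail to reject H₀

reject H₀: no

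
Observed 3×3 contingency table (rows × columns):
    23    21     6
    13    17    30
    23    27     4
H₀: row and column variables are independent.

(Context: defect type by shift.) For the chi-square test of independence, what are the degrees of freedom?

degrees of freedom = 4

df = (r−1)(c−1) = (3−1)·(3−1) = 4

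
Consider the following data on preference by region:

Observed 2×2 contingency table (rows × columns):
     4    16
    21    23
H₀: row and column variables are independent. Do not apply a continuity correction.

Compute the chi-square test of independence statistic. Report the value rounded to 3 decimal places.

test statistic = 4.441

Row totals [20, 44], col totals [25, 39], n=64
χ² = (4−7.81)²/7.81 + (16−12.19)²/12.19 + (21−17.19)²/17.19 + (23−26.81)²/26.81 = 4.4409
df = 1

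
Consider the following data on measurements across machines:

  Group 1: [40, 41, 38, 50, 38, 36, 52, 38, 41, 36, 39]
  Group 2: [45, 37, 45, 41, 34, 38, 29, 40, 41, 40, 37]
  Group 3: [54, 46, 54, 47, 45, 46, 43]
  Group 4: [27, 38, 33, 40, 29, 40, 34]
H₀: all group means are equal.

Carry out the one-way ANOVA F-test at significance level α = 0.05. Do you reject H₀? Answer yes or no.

Group means [40.82, 38.82, 47.86, 34.43], grand mean 40.333
SSB = Σnᵢ(x̄ᵢ−x̄)² = 668.156; SSW = ΣΣ(x−x̄ᵢ)² = 775.844
MSB = 668.156/3 = 222.7186; MSW = 775.844/32 = 24.2451
F = MSB/MSW = 9.1861
df = (3, 32)
p-value (upper-tail) = 0.00016
At α=0.05: p < α → reject H₀

reject H₀: yes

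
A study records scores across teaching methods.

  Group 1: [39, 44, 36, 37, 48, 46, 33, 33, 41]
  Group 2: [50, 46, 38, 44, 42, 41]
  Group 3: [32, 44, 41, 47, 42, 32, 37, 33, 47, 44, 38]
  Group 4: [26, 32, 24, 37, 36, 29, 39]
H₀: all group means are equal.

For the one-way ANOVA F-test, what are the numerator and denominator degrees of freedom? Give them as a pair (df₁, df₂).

degrees of freedom = [3, 29]

k = 4 groups, N = 33 total
df = (k−1, N−k) = (4−1, 33−4) = (3, 29)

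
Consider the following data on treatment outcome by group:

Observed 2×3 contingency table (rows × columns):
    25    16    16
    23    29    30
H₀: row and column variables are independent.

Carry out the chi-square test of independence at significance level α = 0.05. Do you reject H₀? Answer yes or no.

Row totals [57, 82], col totals [48, 45, 46], n=139
χ² = (25−19.68)²/19.68 + (16−18.45)²/18.45 + (16−18.86)²/18.86 + (23−28.32)²/28.32 + (29−26.55)²/26.55 + (30−27.14)²/27.14 = 3.7238
df = 2
p-value (upper-tail) = 0.15538
At α=0.05: p ≥ α → fail to reject H₀

reject H₀: no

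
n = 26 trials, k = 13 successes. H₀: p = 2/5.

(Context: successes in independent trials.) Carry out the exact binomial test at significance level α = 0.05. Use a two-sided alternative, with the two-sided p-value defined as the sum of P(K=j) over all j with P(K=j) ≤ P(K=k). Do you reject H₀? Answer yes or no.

Exact binomial: n=26, k=13, p₀=2/5=0.4000
P(X=j) = C(n,j)·p₀^j·(1−p₀)^(n−j); p = Σ P(X=j) over j with P(X=j) ≤ P(X=13)
p-value (two-sided) = 0.32090
At α=0.05: p ≥ α → fail to reject H₀

reject H₀: no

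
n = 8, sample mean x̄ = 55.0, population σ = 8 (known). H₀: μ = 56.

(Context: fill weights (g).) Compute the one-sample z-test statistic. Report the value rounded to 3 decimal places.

SE = σ/√n = 8/√8 = 2.8284
z = (x̄−μ₀)/SE = (55.0−56)/2.8284 = -0.3536

test statistic = -0.354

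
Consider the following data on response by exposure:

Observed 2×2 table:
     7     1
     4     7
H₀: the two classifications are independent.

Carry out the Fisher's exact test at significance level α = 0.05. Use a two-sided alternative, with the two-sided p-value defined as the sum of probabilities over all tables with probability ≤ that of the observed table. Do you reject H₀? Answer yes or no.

reject H₀: no

Margins: r₁=8, r₂=11, c₁=11, c₂=8, n=19
p_obs = C(8,7)·C(11,4)/C(19,11); sum pmf over tables with pmf ≤ p_obs
p-value (two-sided) = 0.05866
At α=0.05: p ≥ α → fail to reject H₀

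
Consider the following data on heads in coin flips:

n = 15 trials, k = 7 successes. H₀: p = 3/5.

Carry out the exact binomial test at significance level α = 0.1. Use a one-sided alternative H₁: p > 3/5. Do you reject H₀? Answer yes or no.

reject H₀: no

Exact binomial: n=15, k=7, p₀=3/5=0.6000
P(X≥7) from Σ C(n,i)·p₀^i·(1−p₀)^(n−i)
p-value (one-sided, H₁ greater) = 0.90495
At α=0.1: p ≥ α → fail to reject H₀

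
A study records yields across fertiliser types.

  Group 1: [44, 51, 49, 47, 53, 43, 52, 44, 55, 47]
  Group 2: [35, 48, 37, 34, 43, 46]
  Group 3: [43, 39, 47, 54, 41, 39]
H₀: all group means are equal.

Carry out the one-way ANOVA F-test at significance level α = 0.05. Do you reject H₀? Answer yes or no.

reject H₀: yes

Group means [48.50, 40.50, 43.83], grand mean 45.045
SSB = Σnᵢ(x̄ᵢ−x̄)² = 252.121; SSW = ΣΣ(x−x̄ᵢ)² = 502.833
MSB = 252.121/2 = 126.0606; MSW = 502.833/19 = 26.4649
F = MSB/MSW = 4.7633
df = (2, 19)
p-value (upper-tail) = 0.02105
At α=0.05: p < α → reject H₀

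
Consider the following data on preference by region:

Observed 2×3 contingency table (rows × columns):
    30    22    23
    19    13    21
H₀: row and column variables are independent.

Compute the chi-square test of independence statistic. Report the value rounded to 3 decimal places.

test statistic = 1.127

Row totals [75, 53], col totals [49, 35, 44], n=128
χ² = (30−28.71)²/28.71 + (22−20.51)²/20.51 + (23−25.78)²/25.78 + (19−20.29)²/20.29 + (13−14.49)²/14.49 + (21−18.22)²/18.22 = 1.1266
df = 2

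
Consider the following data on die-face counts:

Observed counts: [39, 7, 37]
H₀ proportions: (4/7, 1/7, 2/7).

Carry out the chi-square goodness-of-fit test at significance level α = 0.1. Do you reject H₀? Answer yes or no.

n = 83; E_i = n·p_i = [47.43, 11.86, 23.71]
χ² = (39−47.43)²/47.43 + (7−11.86)²/11.86 + (37−23.71)²/23.71 = 10.9307
df = 2
p-value (upper-tail) = 0.00423
At α=0.1: p < α → reject H₀

reject H₀: yes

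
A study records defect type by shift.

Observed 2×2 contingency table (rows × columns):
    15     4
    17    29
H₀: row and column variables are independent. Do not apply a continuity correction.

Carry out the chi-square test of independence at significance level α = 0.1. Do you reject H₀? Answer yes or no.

Row totals [19, 46], col totals [32, 33], n=65
χ² = (15−9.35)²/9.35 + (4−9.65)²/9.65 + (17−22.65)²/22.65 + (29−23.35)²/23.35 = 9.4857
df = 1
p-value (upper-tail) = 0.00207
At α=0.1: p < α → reject H₀

reject H₀: yes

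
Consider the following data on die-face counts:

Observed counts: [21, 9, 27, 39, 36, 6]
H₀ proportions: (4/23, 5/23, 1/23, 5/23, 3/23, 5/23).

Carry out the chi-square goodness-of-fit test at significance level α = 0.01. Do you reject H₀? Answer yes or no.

reject H₀: yes

n = 138; E_i = n·p_i = [24.00, 30.00, 6.00, 30.00, 18.00, 30.00]
χ² = (21−24.00)²/24.00 + (9−30.00)²/30.00 + (27−6.00)²/6.00 + (39−30.00)²/30.00 + (36−18.00)²/18.00 + (6−30.00)²/30.00 = 128.4750
df = 5
p-value (upper-tail) = 0.00000
At α=0.01: p < α → reject H₀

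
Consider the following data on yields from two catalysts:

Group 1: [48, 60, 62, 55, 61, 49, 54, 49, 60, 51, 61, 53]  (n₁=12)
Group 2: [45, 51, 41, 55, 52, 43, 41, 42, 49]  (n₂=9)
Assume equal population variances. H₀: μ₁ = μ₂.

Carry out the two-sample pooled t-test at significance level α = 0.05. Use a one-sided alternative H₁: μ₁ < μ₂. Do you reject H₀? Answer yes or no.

x̄₁=55.250, s₁=5.328, n₁=12
x̄₂=46.556, s₂=5.294, n₂=9
s_p² = [11·5.328² + 8·5.294²]/19 = 28.2354
SE = √(s_p²·(1/12+1/9)) = 2.3431
t = (55.250−46.556)/2.3431 = 3.7106
df = 19
p-value (one-sided, H₁ less) = 0.99926
At α=0.05: p ≥ α → fail to reject H₀

reject H₀: no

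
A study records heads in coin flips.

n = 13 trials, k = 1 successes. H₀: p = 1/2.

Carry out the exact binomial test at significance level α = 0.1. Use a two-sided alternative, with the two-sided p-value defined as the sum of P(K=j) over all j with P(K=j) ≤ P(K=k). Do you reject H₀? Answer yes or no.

Exact binomial: n=13, k=1, p₀=1/2=0.5000
P(X=j) = C(n,j)·p₀^j·(1−p₀)^(n−j); p = Σ P(X=j) over j with P(X=j) ≤ P(X=1)
p-value (two-sided) = 0.00342
At α=0.1: p < α → reject H₀

reject H₀: yes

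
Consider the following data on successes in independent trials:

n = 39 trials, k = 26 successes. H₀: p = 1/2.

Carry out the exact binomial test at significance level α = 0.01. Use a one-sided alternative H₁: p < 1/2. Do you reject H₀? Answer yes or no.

Exact binomial: n=39, k=26, p₀=1/2=0.5000
P(X≤26) from Σ C(n,i)·p₀^i·(1−p₀)^(n−i)
p-value (one-sided, H₁ less) = 0.98815
At α=0.01: p ≥ α → fail to reject H₀

reject H₀: no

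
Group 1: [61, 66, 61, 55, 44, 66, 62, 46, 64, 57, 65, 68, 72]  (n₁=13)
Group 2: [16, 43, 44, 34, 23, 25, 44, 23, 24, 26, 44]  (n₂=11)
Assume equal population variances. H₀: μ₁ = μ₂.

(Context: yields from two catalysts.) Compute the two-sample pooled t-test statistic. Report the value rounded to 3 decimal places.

x̄₁=60.538, s₁=8.212, n₁=13
x̄₂=31.455, s₂=10.586, n₂=11
s_p² = [12·8.212² + 10·10.586²]/22 = 87.7254
SE = √(s_p²·(1/13+1/11)) = 3.8371
t = (60.538−31.455)/3.8371 = 7.5797
df = 22

test statistic = 7.580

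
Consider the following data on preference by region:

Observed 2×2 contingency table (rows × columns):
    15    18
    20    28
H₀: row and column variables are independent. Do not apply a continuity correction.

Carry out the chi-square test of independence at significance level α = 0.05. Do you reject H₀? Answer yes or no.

Row totals [33, 48], col totals [35, 46], n=81
χ² = (15−14.26)²/14.26 + (18−18.74)²/18.74 + (20−20.74)²/20.74 + (28−27.26)²/27.26 = 0.1143
df = 1
p-value (upper-tail) = 0.73525
At α=0.05: p ≥ α → fail to reject H₀

reject H₀: no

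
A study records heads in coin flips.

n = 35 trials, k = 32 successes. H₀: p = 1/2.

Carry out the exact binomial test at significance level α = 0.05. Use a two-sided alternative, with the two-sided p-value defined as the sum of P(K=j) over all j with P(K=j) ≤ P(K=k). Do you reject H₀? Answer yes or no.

Exact binomial: n=35, k=32, p₀=1/2=0.5000
P(X=j) = C(n,j)·p₀^j·(1−p₀)^(n−j); p = Σ P(X=j) over j with P(X=j) ≤ P(X=32)
p-value (two-sided) = 0.00000
At α=0.05: p < α → reject H₀

reject H₀: yes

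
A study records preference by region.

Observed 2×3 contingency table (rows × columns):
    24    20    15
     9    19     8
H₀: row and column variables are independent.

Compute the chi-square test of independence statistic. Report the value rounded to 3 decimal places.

Row totals [59, 36], col totals [33, 39, 23], n=95
χ² = (24−20.49)²/20.49 + (20−24.22)²/24.22 + (15−14.28)²/14.28 + (9−12.51)²/12.51 + (19−14.78)²/14.78 + (8−8.72)²/8.72 = 3.6179
df = 2

test statistic = 3.618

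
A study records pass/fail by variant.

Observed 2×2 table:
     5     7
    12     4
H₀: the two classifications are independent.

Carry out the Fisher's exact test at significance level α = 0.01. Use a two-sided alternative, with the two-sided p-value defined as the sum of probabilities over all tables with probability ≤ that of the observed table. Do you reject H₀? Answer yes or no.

Margins: r₁=12, r₂=16, c₁=17, c₂=11, n=28
p_obs = C(12,5)·C(16,12)/C(28,17); sum pmf over tables with pmf ≤ p_obs
p-value (two-sided) = 0.12115
At α=0.01: p ≥ α → fail to reject H₀

reject H₀: no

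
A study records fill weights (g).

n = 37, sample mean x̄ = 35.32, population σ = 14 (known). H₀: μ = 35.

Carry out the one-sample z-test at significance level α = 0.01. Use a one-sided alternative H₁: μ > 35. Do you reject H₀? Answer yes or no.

SE = σ/√n = 14/√37 = 2.3016
z = (x̄−μ₀)/SE = (35.32−35)/2.3016 = 0.1390
p-value (one-sided, H₁ greater) = 0.44471
At α=0.01: p ≥ α → fail to reject H₀

reject H₀: no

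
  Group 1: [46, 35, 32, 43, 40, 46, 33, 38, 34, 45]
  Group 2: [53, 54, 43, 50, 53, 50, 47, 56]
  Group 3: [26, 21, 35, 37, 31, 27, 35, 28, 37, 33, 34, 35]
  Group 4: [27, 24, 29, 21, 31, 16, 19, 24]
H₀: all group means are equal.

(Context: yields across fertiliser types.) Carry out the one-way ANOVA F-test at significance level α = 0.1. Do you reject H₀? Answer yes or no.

reject H₀: yes

Group means [39.20, 50.75, 31.58, 23.88], grand mean 36.000
SSB = Σnᵢ(x̄ᵢ−x̄)² = 3253.108; SSW = ΣΣ(x−x̄ᵢ)² = 860.892
MSB = 3253.108/3 = 1084.3694; MSW = 860.892/34 = 25.3203
F = MSB/MSW = 42.8260
df = (3, 34)
p-value (upper-tail) = 0.00000
At α=0.1: p < α → reject H₀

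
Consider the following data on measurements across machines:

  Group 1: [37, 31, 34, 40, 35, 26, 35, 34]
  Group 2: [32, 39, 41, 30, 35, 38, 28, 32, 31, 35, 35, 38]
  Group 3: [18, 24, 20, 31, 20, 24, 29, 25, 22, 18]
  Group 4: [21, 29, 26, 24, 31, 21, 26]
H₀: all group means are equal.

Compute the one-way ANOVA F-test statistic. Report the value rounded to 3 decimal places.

test statistic = 19.547

Group means [34.00, 34.50, 23.10, 25.43], grand mean 29.595
SSB = Σnᵢ(x̄ᵢ−x̄)² = 987.305; SSW = ΣΣ(x−x̄ᵢ)² = 555.614
MSB = 987.305/3 = 329.1015; MSW = 555.614/33 = 16.8368
F = MSB/MSW = 19.5466
df = (3, 33)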